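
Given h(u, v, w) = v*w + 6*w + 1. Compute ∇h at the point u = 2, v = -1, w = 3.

∂h/∂u = 0
∂h/∂v = w
∂h/∂w = v + 6
∇h = (0, w, v + 6)
At (2, -1, 3): (0, 3, 5).

(0, 3, 5)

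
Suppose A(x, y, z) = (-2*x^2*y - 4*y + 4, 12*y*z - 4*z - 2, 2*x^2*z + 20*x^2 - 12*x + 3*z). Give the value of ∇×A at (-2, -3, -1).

(∇×A)₁ = ∂A₃/∂y − ∂A₂/∂z = -12*y + 4
(∇×A)₂ = ∂A₁/∂z − ∂A₃/∂x = -4*x*z - 40*x + 12
(∇×A)₃ = ∂A₂/∂x − ∂A₁/∂y = 2*x^2 + 4
∇×A = (-12*y + 4, -4*x*z - 40*x + 12, 2*x^2 + 4)
At (-2, -3, -1): (40, 84, 12).

(40, 84, 12)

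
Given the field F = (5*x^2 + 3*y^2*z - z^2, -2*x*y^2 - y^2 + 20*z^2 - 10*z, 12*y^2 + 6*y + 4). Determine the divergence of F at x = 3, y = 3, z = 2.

-12

∂F₁/∂x = 10*x
∂F₂/∂y = -4*x*y - 2*y
∂F₃/∂z = 0
∇·F = -4*x*y + 10*x - 2*y
At (3, 3, 2): -12.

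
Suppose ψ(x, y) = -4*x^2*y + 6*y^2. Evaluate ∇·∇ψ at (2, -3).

36

∂²ψ/∂x² = -8*y
∂²ψ/∂y² = 12
∇²ψ = -8*y + 12
At (2, -3): 36.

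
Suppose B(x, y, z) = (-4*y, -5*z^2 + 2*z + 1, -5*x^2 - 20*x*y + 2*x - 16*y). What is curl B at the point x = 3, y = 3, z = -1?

(-88, 88, 4)

(∇×B)₁ = ∂B₃/∂y − ∂B₂/∂z = -20*x + 10*z - 18
(∇×B)₂ = ∂B₁/∂z − ∂B₃/∂x = 10*x + 20*y - 2
(∇×B)₃ = ∂B₂/∂x − ∂B₁/∂y = 4
∇×B = (-20*x + 10*z - 18, 10*x + 20*y - 2, 4)
At (3, 3, -1): (-88, 88, 4).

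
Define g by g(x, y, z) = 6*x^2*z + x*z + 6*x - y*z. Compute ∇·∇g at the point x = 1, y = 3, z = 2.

∂²g/∂x² = 12*z
∂²g/∂y² = 0
∂²g/∂z² = 0
∇²g = 12*z
At (1, 3, 2): 24.

24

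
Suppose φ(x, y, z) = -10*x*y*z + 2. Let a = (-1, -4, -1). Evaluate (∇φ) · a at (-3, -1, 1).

∂φ/∂x = -10*y*z
∂φ/∂y = -10*x*z
∂φ/∂z = -10*x*y
∇φ at (-3, -1, 1) = (10, 30, -30)
∇φ · a = (10)(-1) + (30)(-4) + (-30)(-1) = -100

-100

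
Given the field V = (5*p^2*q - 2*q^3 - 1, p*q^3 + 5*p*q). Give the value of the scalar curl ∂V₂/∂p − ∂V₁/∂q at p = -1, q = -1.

∂V₂/∂p = q^3 + 5*q
∂V₁/∂q = 5*p^2 - 6*q^2
Scalar curl = -5*p^2 + q^3 + 6*q^2 + 5*q
At (-1, -1): -5.

-5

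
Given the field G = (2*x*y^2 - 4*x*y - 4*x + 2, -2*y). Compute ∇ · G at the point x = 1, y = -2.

10

∂G₁/∂x = 2*y^2 - 4*y - 4
∂G₂/∂y = -2
∇·G = 2*y^2 - 4*y - 6
At (1, -2): 10.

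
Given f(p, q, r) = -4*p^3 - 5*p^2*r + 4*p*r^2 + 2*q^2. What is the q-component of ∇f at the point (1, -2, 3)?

(∇f)_2 = ∂f/∂q = 4*q
At (1, -2, 3): -8.

-8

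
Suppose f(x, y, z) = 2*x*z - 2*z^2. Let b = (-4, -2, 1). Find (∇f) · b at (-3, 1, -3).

∂f/∂x = 2*z
∂f/∂y = 0
∂f/∂z = 2*x - 4*z
∇f at (-3, 1, -3) = (-6, 0, 6)
∇f · b = (-6)(-4) + (0)(-2) + (6)(1) = 30

30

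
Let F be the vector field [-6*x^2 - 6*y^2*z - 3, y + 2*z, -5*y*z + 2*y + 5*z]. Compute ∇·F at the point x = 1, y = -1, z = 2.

∂F₁/∂x = -12*x
∂F₂/∂y = 1
∂F₃/∂z = -5*y + 5
∇·F = -12*x - 5*y + 6
At (1, -1, 2): -1.

-1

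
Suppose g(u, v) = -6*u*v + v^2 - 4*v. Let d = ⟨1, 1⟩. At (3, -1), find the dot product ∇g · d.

∂g/∂u = -6*v
∂g/∂v = -6*u + 2*v - 4
∇g at (3, -1) = (6, -24)
∇g · d = (6)(1) + (-24)(1) = -18

-18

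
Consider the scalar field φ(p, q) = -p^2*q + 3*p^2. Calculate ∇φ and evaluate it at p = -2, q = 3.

∂φ/∂p = -2*p*q + 6*p
∂φ/∂q = -p^2
∇φ = (-2*p*q + 6*p, -p^2)
At (-2, 3): (0, -4).

(0, -4)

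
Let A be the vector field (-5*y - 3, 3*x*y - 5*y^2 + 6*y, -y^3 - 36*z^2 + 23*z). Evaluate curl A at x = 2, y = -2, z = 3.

(-12, 0, -1)

(∇×A)₁ = ∂A₃/∂y − ∂A₂/∂z = -3*y^2
(∇×A)₂ = ∂A₁/∂z − ∂A₃/∂x = 0
(∇×A)₃ = ∂A₂/∂x − ∂A₁/∂y = 3*y + 5
∇×A = (-3*y^2, 0, 3*y + 5)
At (2, -2, 3): (-12, 0, -1).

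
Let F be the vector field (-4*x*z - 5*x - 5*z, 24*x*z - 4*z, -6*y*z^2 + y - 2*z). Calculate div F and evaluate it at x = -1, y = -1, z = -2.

∂F₁/∂x = -4*z - 5
∂F₂/∂y = 0
∂F₃/∂z = -12*y*z - 2
∇·F = -12*y*z - 4*z - 7
At (-1, -1, -2): -23.

-23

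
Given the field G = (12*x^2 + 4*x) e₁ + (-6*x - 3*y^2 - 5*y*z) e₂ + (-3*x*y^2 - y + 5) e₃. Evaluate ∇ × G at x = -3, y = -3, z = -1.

(-70, 27, -6)

(∇×G)₁ = ∂G₃/∂y − ∂G₂/∂z = -6*x*y + 5*y - 1
(∇×G)₂ = ∂G₁/∂z − ∂G₃/∂x = 3*y^2
(∇×G)₃ = ∂G₂/∂x − ∂G₁/∂y = -6
∇×G = (-6*x*y + 5*y - 1, 3*y^2, -6)
At (-3, -3, -1): (-70, 27, -6).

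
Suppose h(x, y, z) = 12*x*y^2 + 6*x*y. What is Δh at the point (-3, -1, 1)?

-72

∂²h/∂x² = 0
∂²h/∂y² = 24*x
∂²h/∂z² = 0
∇²h = 24*x
At (-3, -1, 1): -72.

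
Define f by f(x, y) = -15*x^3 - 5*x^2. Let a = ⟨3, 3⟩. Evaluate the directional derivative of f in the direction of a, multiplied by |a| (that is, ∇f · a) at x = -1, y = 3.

∂f/∂x = -45*x^2 - 10*x
∂f/∂y = 0
∇f at (-1, 3) = (-35, 0)
∇f · a = (-35)(3) + (0)(3) = -105

-105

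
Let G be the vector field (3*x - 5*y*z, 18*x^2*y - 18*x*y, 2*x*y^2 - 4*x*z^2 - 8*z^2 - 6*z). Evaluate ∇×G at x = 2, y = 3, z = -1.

(24, -29, 157)

(∇×G)₁ = ∂G₃/∂y − ∂G₂/∂z = 4*x*y
(∇×G)₂ = ∂G₁/∂z − ∂G₃/∂x = -2*y^2 - 5*y + 4*z^2
(∇×G)₃ = ∂G₂/∂x − ∂G₁/∂y = 36*x*y - 18*y + 5*z
∇×G = (4*x*y, -2*y^2 - 5*y + 4*z^2, 36*x*y - 18*y + 5*z)
At (2, 3, -1): (24, -29, 157).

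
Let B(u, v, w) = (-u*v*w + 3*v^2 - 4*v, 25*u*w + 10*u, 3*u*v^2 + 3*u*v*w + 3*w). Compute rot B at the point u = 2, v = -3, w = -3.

(∇×B)₁ = ∂B₃/∂v − ∂B₂/∂w = 6*u*v + 3*u*w - 25*u
(∇×B)₂ = ∂B₁/∂w − ∂B₃/∂u = -u*v - 3*v^2 - 3*v*w
(∇×B)₃ = ∂B₂/∂u − ∂B₁/∂v = u*w - 6*v + 25*w + 14
∇×B = (6*u*v + 3*u*w - 25*u, -u*v - 3*v^2 - 3*v*w, u*w - 6*v + 25*w + 14)
At (2, -3, -3): (-104, -48, -49).

(-104, -48, -49)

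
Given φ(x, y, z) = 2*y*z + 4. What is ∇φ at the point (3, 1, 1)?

∂φ/∂x = 0
∂φ/∂y = 2*z
∂φ/∂z = 2*y
∇φ = (0, 2*z, 2*y)
At (3, 1, 1): (0, 2, 2).

(0, 2, 2)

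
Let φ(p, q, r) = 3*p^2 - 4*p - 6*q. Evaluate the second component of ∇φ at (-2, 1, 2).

-6

(∇φ)_2 = ∂φ/∂q = -6
At (-2, 1, 2): -6.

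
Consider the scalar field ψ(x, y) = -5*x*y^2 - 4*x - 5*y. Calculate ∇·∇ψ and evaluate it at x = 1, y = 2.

∂²ψ/∂x² = 0
∂²ψ/∂y² = -10*x
∇²ψ = -10*x
At (1, 2): -10.

-10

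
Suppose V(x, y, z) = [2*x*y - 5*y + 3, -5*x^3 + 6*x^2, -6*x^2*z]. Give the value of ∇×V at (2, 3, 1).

(0, 24, -35)

(∇×V)₁ = ∂V₃/∂y − ∂V₂/∂z = 0
(∇×V)₂ = ∂V₁/∂z − ∂V₃/∂x = 12*x*z
(∇×V)₃ = ∂V₂/∂x − ∂V₁/∂y = -15*x^2 + 10*x + 5
∇×V = (0, 12*x*z, -15*x^2 + 10*x + 5)
At (2, 3, 1): (0, 24, -35).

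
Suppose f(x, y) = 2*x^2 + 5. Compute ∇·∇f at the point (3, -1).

∂²f/∂x² = 4
∂²f/∂y² = 0
∇²f = 4
At (3, -1): 4.

4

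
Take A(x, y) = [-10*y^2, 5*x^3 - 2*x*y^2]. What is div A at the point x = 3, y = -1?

∂A₁/∂x = 0
∂A₂/∂y = -4*x*y
∇·A = -4*x*y
At (3, -1): 12.

12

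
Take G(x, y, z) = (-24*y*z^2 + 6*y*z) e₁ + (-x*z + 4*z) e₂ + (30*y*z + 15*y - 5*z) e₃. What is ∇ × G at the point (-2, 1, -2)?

(-51, 102, 110)

(∇×G)₁ = ∂G₃/∂y − ∂G₂/∂z = x + 30*z + 11
(∇×G)₂ = ∂G₁/∂z − ∂G₃/∂x = -48*y*z + 6*y
(∇×G)₃ = ∂G₂/∂x − ∂G₁/∂y = 24*z^2 - 7*z
∇×G = (x + 30*z + 11, -48*y*z + 6*y, 24*z^2 - 7*z)
At (-2, 1, -2): (-51, 102, 110).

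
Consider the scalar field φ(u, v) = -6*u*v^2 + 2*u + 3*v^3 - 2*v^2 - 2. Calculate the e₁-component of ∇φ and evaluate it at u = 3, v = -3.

-52

(∇φ)_1 = ∂φ/∂u = -6*v^2 + 2
At (3, -3): -52.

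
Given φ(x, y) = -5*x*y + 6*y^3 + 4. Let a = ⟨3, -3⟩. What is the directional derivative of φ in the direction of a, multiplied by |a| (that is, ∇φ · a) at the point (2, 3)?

∂φ/∂x = -5*y
∂φ/∂y = -5*x + 18*y^2
∇φ at (2, 3) = (-15, 152)
∇φ · a = (-15)(3) + (152)(-3) = -501

-501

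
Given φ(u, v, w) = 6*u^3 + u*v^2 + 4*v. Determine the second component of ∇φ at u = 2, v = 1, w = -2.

8

(∇φ)_2 = ∂φ/∂v = 2*u*v + 4
At (2, 1, -2): 8.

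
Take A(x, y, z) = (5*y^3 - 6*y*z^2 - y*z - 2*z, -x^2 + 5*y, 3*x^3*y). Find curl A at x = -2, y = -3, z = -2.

(-24, 37, -109)

(∇×A)₁ = ∂A₃/∂y − ∂A₂/∂z = 3*x^3
(∇×A)₂ = ∂A₁/∂z − ∂A₃/∂x = -9*x^2*y - 12*y*z - y - 2
(∇×A)₃ = ∂A₂/∂x − ∂A₁/∂y = -2*x - 15*y^2 + 6*z^2 + z
∇×A = (3*x^3, -9*x^2*y - 12*y*z - y - 2, -2*x - 15*y^2 + 6*z^2 + z)
At (-2, -3, -2): (-24, 37, -109).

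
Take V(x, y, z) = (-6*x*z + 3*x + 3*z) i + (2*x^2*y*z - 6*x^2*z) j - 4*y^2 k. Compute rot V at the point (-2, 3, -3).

(∇×V)₁ = ∂V₃/∂y − ∂V₂/∂z = -2*x^2*y + 6*x^2 - 8*y
(∇×V)₂ = ∂V₁/∂z − ∂V₃/∂x = -6*x + 3
(∇×V)₃ = ∂V₂/∂x − ∂V₁/∂y = 4*x*y*z - 12*x*z
∇×V = (-2*x^2*y + 6*x^2 - 8*y, -6*x + 3, 4*x*y*z - 12*x*z)
At (-2, 3, -3): (-24, 15, 0).

(-24, 15, 0)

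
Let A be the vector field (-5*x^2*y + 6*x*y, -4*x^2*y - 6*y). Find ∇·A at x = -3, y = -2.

-114

∂A₁/∂x = -10*x*y + 6*y
∂A₂/∂y = -4*x^2 - 6
∇·A = -4*x^2 - 10*x*y + 6*y - 6
At (-3, -2): -114.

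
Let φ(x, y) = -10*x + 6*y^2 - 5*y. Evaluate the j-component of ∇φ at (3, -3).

(∇φ)_2 = ∂φ/∂y = 12*y - 5
At (3, -3): -41.

-41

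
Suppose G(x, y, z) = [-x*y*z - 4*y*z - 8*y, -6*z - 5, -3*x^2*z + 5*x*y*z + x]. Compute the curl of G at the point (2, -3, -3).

(∇×G)₁ = ∂G₃/∂y − ∂G₂/∂z = 5*x*z + 6
(∇×G)₂ = ∂G₁/∂z − ∂G₃/∂x = -x*y + 6*x*z - 5*y*z - 4*y - 1
(∇×G)₃ = ∂G₂/∂x − ∂G₁/∂y = x*z + 4*z + 8
∇×G = (5*x*z + 6, -x*y + 6*x*z - 5*y*z - 4*y - 1, x*z + 4*z + 8)
At (2, -3, -3): (-24, -64, -10).

(-24, -64, -10)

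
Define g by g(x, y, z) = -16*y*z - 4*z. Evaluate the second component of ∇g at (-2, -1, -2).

32

(∇g)_2 = ∂g/∂y = -16*z
At (-2, -1, -2): 32.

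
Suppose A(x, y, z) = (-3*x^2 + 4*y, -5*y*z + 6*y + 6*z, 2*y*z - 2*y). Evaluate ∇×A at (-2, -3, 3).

(-17, 0, -4)

(∇×A)₁ = ∂A₃/∂y − ∂A₂/∂z = 5*y + 2*z - 8
(∇×A)₂ = ∂A₁/∂z − ∂A₃/∂x = 0
(∇×A)₃ = ∂A₂/∂x − ∂A₁/∂y = -4
∇×A = (5*y + 2*z - 8, 0, -4)
At (-2, -3, 3): (-17, 0, -4).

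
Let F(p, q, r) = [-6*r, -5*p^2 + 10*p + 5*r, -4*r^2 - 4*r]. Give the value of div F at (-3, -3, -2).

12

∂F₁/∂p = 0
∂F₂/∂q = 0
∂F₃/∂r = -8*r - 4
∇·F = -8*r - 4
At (-3, -3, -2): 12.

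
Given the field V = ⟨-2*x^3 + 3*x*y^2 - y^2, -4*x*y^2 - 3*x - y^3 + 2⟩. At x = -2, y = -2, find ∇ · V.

-56

∂V₁/∂x = -6*x^2 + 3*y^2
∂V₂/∂y = -8*x*y - 3*y^2
∇·V = -6*x^2 - 8*x*y
At (-2, -2): -56.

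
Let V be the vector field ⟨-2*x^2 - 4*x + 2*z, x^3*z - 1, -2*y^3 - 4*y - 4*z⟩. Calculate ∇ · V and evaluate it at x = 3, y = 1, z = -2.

-20

∂V₁/∂x = -4*x - 4
∂V₂/∂y = 0
∂V₃/∂z = -4
∇·V = -4*x - 8
At (3, 1, -2): -20.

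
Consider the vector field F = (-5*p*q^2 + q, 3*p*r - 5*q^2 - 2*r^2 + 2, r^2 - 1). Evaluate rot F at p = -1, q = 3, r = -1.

(∇×F)₁ = ∂F₃/∂q − ∂F₂/∂r = -3*p + 4*r
(∇×F)₂ = ∂F₁/∂r − ∂F₃/∂p = 0
(∇×F)₃ = ∂F₂/∂p − ∂F₁/∂q = 10*p*q + 3*r - 1
∇×F = (-3*p + 4*r, 0, 10*p*q + 3*r - 1)
At (-1, 3, -1): (-1, 0, -34).

(-1, 0, -34)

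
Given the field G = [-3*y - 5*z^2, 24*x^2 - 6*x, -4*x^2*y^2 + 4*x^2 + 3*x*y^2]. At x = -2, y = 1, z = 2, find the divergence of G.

0

∂G₁/∂x = 0
∂G₂/∂y = 0
∂G₃/∂z = 0
∇·G = 0
At (-2, 1, 2): 0.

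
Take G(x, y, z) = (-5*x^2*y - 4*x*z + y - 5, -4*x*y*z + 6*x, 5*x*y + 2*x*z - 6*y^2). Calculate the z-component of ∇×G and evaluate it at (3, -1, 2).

(∇×G)_3 = ∂G₂/∂x − ∂G₁/∂y
= -4*y*z + 6 − (-5*x^2 + 1)
= 5*x^2 - 4*y*z + 5
At (3, -1, 2): 58.

58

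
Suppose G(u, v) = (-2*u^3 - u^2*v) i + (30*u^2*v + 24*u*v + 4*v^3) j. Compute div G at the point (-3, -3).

∂G₁/∂u = -6*u^2 - 2*u*v
∂G₂/∂v = 30*u^2 + 24*u + 12*v^2
∇·G = 24*u^2 - 2*u*v + 24*u + 12*v^2
At (-3, -3): 234.

234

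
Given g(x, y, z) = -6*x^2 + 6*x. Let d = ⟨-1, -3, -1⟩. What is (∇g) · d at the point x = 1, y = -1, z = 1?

∂g/∂x = -12*x + 6
∂g/∂y = 0
∂g/∂z = 0
∇g at (1, -1, 1) = (-6, 0, 0)
∇g · d = (-6)(-1) + (0)(-3) + (0)(-1) = 6

6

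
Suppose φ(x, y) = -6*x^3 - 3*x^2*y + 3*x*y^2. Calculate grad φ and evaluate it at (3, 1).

∂φ/∂x = -18*x^2 - 6*x*y + 3*y^2
∂φ/∂y = -3*x^2 + 6*x*y
∇φ = (-18*x^2 - 6*x*y + 3*y^2, -3*x^2 + 6*x*y)
At (3, 1): (-177, -9).

(-177, -9)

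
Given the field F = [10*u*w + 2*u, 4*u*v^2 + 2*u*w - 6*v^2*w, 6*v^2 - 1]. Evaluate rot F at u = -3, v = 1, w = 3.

(∇×F)₁ = ∂F₃/∂v − ∂F₂/∂w = -2*u + 6*v^2 + 12*v
(∇×F)₂ = ∂F₁/∂w − ∂F₃/∂u = 10*u
(∇×F)₃ = ∂F₂/∂u − ∂F₁/∂v = 4*v^2 + 2*w
∇×F = (-2*u + 6*v^2 + 12*v, 10*u, 4*v^2 + 2*w)
At (-3, 1, 3): (24, -30, 10).

(24, -30, 10)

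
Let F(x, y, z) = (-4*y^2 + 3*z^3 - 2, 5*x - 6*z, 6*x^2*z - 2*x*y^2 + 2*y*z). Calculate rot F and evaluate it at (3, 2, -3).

(-24, 197, 21)

(∇×F)₁ = ∂F₃/∂y − ∂F₂/∂z = -4*x*y + 2*z + 6
(∇×F)₂ = ∂F₁/∂z − ∂F₃/∂x = -12*x*z + 2*y^2 + 9*z^2
(∇×F)₃ = ∂F₂/∂x − ∂F₁/∂y = 8*y + 5
∇×F = (-4*x*y + 2*z + 6, -12*x*z + 2*y^2 + 9*z^2, 8*y + 5)
At (3, 2, -3): (-24, 197, 21).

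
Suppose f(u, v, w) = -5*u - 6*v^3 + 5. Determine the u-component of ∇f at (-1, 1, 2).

-5

(∇f)_1 = ∂f/∂u = -5
At (-1, 1, 2): -5.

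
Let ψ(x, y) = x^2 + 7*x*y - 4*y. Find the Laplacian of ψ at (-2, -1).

∂²ψ/∂x² = 2
∂²ψ/∂y² = 0
∇²ψ = 2
At (-2, -1): 2.

2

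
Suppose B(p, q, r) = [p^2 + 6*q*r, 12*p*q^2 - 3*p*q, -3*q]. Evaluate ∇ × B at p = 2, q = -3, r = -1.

(-3, -18, 123)

(∇×B)₁ = ∂B₃/∂q − ∂B₂/∂r = -3
(∇×B)₂ = ∂B₁/∂r − ∂B₃/∂p = 6*q
(∇×B)₃ = ∂B₂/∂p − ∂B₁/∂q = 12*q^2 - 3*q - 6*r
∇×B = (-3, 6*q, 12*q^2 - 3*q - 6*r)
At (2, -3, -1): (-3, -18, 123).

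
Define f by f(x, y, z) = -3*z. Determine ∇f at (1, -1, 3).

∂f/∂x = 0
∂f/∂y = 0
∂f/∂z = -3
∇f = (0, 0, -3)
At (1, -1, 3): (0, 0, -3).

(0, 0, -3)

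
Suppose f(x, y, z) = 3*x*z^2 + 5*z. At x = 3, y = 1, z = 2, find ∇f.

(12, 0, 41)

∂f/∂x = 3*z^2
∂f/∂y = 0
∂f/∂z = 6*x*z + 5
∇f = (3*z^2, 0, 6*x*z + 5)
At (3, 1, 2): (12, 0, 41).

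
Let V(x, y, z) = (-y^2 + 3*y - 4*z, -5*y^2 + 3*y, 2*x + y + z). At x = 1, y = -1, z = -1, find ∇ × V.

(1, -6, -5)

(∇×V)₁ = ∂V₃/∂y − ∂V₂/∂z = 1
(∇×V)₂ = ∂V₁/∂z − ∂V₃/∂x = -6
(∇×V)₃ = ∂V₂/∂x − ∂V₁/∂y = 2*y - 3
∇×V = (1, -6, 2*y - 3)
At (1, -1, -1): (1, -6, -5).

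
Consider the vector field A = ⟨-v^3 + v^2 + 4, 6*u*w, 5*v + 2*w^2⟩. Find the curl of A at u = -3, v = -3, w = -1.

(23, 0, 27)

(∇×A)₁ = ∂A₃/∂v − ∂A₂/∂w = -6*u + 5
(∇×A)₂ = ∂A₁/∂w − ∂A₃/∂u = 0
(∇×A)₃ = ∂A₂/∂u − ∂A₁/∂v = 3*v^2 - 2*v + 6*w
∇×A = (-6*u + 5, 0, 3*v^2 - 2*v + 6*w)
At (-3, -3, -1): (23, 0, 27).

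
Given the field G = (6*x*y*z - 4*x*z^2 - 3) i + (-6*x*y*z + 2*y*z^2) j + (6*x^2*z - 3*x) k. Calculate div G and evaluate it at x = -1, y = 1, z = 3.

∂G₁/∂x = 6*y*z - 4*z^2
∂G₂/∂y = -6*x*z + 2*z^2
∂G₃/∂z = 6*x^2
∇·G = 6*x^2 - 6*x*z + 6*y*z - 2*z^2
At (-1, 1, 3): 24.

24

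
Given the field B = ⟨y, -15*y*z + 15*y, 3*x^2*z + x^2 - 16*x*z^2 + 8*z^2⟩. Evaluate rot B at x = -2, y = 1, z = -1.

(15, 8, -1)

(∇×B)₁ = ∂B₃/∂y − ∂B₂/∂z = 15*y
(∇×B)₂ = ∂B₁/∂z − ∂B₃/∂x = -6*x*z - 2*x + 16*z^2
(∇×B)₃ = ∂B₂/∂x − ∂B₁/∂y = -1
∇×B = (15*y, -6*x*z - 2*x + 16*z^2, -1)
At (-2, 1, -1): (15, 8, -1).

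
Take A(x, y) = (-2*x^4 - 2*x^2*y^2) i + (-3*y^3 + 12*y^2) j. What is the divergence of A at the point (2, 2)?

-84

∂A₁/∂x = -8*x^3 - 4*x*y^2
∂A₂/∂y = -9*y^2 + 24*y
∇·A = -8*x^3 - 4*x*y^2 - 9*y^2 + 24*y
At (2, 2): -84.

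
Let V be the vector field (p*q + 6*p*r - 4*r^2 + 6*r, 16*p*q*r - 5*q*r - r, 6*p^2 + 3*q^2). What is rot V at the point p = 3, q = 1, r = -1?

(∇×V)₁ = ∂V₃/∂q − ∂V₂/∂r = -16*p*q + 11*q + 1
(∇×V)₂ = ∂V₁/∂r − ∂V₃/∂p = -6*p - 8*r + 6
(∇×V)₃ = ∂V₂/∂p − ∂V₁/∂q = -p + 16*q*r
∇×V = (-16*p*q + 11*q + 1, -6*p - 8*r + 6, -p + 16*q*r)
At (3, 1, -1): (-36, -4, -19).

(-36, -4, -19)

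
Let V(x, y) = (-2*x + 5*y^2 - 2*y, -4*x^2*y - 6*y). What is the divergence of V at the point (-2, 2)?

∂V₁/∂x = -2
∂V₂/∂y = -4*x^2 - 6
∇·V = -4*x^2 - 8
At (-2, 2): -24.

-24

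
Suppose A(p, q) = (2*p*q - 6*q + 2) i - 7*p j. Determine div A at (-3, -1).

∂A₁/∂p = 2*q
∂A₂/∂q = 0
∇·A = 2*q
At (-3, -1): -2.

-2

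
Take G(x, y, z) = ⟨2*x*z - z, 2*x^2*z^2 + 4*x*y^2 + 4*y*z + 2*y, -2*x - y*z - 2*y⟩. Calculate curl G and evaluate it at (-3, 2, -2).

(64, -5, -32)

(∇×G)₁ = ∂G₃/∂y − ∂G₂/∂z = -4*x^2*z - 4*y - z - 2
(∇×G)₂ = ∂G₁/∂z − ∂G₃/∂x = 2*x + 1
(∇×G)₃ = ∂G₂/∂x − ∂G₁/∂y = 4*x*z^2 + 4*y^2
∇×G = (-4*x^2*z - 4*y - z - 2, 2*x + 1, 4*x*z^2 + 4*y^2)
At (-3, 2, -2): (64, -5, -32).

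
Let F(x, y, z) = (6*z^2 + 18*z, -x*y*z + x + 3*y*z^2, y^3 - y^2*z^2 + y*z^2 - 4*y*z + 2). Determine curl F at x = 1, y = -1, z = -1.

(3, 6, 0)

(∇×F)₁ = ∂F₃/∂y − ∂F₂/∂z = x*y + 3*y^2 - 2*y*z^2 - 6*y*z + z^2 - 4*z
(∇×F)₂ = ∂F₁/∂z − ∂F₃/∂x = 12*z + 18
(∇×F)₃ = ∂F₂/∂x − ∂F₁/∂y = -y*z + 1
∇×F = (x*y + 3*y^2 - 2*y*z^2 - 6*y*z + z^2 - 4*z, 12*z + 18, -y*z + 1)
At (1, -1, -1): (3, 6, 0).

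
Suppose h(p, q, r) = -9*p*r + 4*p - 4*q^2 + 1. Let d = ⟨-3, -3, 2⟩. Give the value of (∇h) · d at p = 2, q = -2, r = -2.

-150

∂h/∂p = -9*r + 4
∂h/∂q = -8*q
∂h/∂r = -9*p
∇h at (2, -2, -2) = (22, 16, -18)
∇h · d = (22)(-3) + (16)(-3) + (-18)(2) = -150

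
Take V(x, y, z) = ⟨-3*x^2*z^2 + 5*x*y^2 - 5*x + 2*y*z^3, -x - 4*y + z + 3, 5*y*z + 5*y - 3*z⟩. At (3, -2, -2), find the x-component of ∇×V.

-6

(∇×V)_1 = ∂V₃/∂y − ∂V₂/∂z
= 5*z + 5 − (1)
= 5*z + 4
At (3, -2, -2): -6.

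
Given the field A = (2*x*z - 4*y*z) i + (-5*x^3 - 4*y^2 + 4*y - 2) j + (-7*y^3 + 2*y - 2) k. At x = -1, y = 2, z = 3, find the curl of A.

(∇×A)₁ = ∂A₃/∂y − ∂A₂/∂z = -21*y^2 + 2
(∇×A)₂ = ∂A₁/∂z − ∂A₃/∂x = 2*x - 4*y
(∇×A)₃ = ∂A₂/∂x − ∂A₁/∂y = -15*x^2 + 4*z
∇×A = (-21*y^2 + 2, 2*x - 4*y, -15*x^2 + 4*z)
At (-1, 2, 3): (-82, -10, -3).

(-82, -10, -3)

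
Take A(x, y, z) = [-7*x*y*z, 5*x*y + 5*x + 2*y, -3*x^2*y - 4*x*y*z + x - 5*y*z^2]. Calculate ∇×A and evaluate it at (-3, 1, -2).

(∇×A)₁ = ∂A₃/∂y − ∂A₂/∂z = -3*x^2 - 4*x*z - 5*z^2
(∇×A)₂ = ∂A₁/∂z − ∂A₃/∂x = -x*y + 4*y*z - 1
(∇×A)₃ = ∂A₂/∂x − ∂A₁/∂y = 7*x*z + 5*y + 5
∇×A = (-3*x^2 - 4*x*z - 5*z^2, -x*y + 4*y*z - 1, 7*x*z + 5*y + 5)
At (-3, 1, -2): (-71, -6, 52).

(-71, -6, 52)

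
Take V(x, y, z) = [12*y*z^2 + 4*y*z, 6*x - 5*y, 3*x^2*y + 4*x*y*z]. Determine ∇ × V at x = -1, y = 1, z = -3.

(∇×V)₁ = ∂V₃/∂y − ∂V₂/∂z = 3*x^2 + 4*x*z
(∇×V)₂ = ∂V₁/∂z − ∂V₃/∂x = -6*x*y + 20*y*z + 4*y
(∇×V)₃ = ∂V₂/∂x − ∂V₁/∂y = -12*z^2 - 4*z + 6
∇×V = (3*x^2 + 4*x*z, -6*x*y + 20*y*z + 4*y, -12*z^2 - 4*z + 6)
At (-1, 1, -3): (15, -50, -90).

(15, -50, -90)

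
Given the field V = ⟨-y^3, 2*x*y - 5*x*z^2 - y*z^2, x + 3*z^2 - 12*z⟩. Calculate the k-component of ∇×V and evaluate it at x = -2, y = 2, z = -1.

(∇×V)_3 = ∂V₂/∂x − ∂V₁/∂y
= 2*y - 5*z^2 − (-3*y^2)
= 3*y^2 + 2*y - 5*z^2
At (-2, 2, -1): 11.

11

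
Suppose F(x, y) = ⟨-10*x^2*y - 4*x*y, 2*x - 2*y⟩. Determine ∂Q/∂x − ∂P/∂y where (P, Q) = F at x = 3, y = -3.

104

∂F₂/∂x = 2
∂F₁/∂y = -10*x^2 - 4*x
Scalar curl = 10*x^2 + 4*x + 2
At (3, -3): 104.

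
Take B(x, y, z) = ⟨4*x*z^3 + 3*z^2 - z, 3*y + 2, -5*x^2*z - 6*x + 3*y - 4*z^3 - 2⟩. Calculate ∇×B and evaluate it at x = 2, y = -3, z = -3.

(3, 143, 0)

(∇×B)₁ = ∂B₃/∂y − ∂B₂/∂z = 3
(∇×B)₂ = ∂B₁/∂z − ∂B₃/∂x = 12*x*z^2 + 10*x*z + 6*z + 5
(∇×B)₃ = ∂B₂/∂x − ∂B₁/∂y = 0
∇×B = (3, 12*x*z^2 + 10*x*z + 6*z + 5, 0)
At (2, -3, -3): (3, 143, 0).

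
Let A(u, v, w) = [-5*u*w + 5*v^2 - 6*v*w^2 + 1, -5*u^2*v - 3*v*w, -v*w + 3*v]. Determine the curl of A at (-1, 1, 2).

(4, -19, 24)

(∇×A)₁ = ∂A₃/∂v − ∂A₂/∂w = 3*v - w + 3
(∇×A)₂ = ∂A₁/∂w − ∂A₃/∂u = -5*u - 12*v*w
(∇×A)₃ = ∂A₂/∂u − ∂A₁/∂v = -10*u*v - 10*v + 6*w^2
∇×A = (3*v - w + 3, -5*u - 12*v*w, -10*u*v - 10*v + 6*w^2)
At (-1, 1, 2): (4, -19, 24).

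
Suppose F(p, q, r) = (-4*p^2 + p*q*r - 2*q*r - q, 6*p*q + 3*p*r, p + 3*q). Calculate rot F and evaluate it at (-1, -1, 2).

(6, 2, 7)

(∇×F)₁ = ∂F₃/∂q − ∂F₂/∂r = -3*p + 3
(∇×F)₂ = ∂F₁/∂r − ∂F₃/∂p = p*q - 2*q - 1
(∇×F)₃ = ∂F₂/∂p − ∂F₁/∂q = -p*r + 6*q + 5*r + 1
∇×F = (-3*p + 3, p*q - 2*q - 1, -p*r + 6*q + 5*r + 1)
At (-1, -1, 2): (6, 2, 7).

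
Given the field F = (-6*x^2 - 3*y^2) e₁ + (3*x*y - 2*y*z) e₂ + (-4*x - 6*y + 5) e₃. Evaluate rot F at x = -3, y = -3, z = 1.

(∇×F)₁ = ∂F₃/∂y − ∂F₂/∂z = 2*y - 6
(∇×F)₂ = ∂F₁/∂z − ∂F₃/∂x = 4
(∇×F)₃ = ∂F₂/∂x − ∂F₁/∂y = 9*y
∇×F = (2*y - 6, 4, 9*y)
At (-3, -3, 1): (-12, 4, -27).

(-12, 4, -27)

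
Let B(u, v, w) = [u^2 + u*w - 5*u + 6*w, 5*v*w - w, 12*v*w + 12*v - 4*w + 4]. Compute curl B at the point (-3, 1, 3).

(∇×B)₁ = ∂B₃/∂v − ∂B₂/∂w = -5*v + 12*w + 13
(∇×B)₂ = ∂B₁/∂w − ∂B₃/∂u = u + 6
(∇×B)₃ = ∂B₂/∂u − ∂B₁/∂v = 0
∇×B = (-5*v + 12*w + 13, u + 6, 0)
At (-3, 1, 3): (44, 3, 0).

(44, 3, 0)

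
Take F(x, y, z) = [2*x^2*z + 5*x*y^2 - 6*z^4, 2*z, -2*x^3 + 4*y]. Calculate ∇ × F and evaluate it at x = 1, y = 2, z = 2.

(2, -184, -20)

(∇×F)₁ = ∂F₃/∂y − ∂F₂/∂z = 2
(∇×F)₂ = ∂F₁/∂z − ∂F₃/∂x = 8*x^2 - 24*z^3
(∇×F)₃ = ∂F₂/∂x − ∂F₁/∂y = -10*x*y
∇×F = (2, 8*x^2 - 24*z^3, -10*x*y)
At (1, 2, 2): (2, -184, -20).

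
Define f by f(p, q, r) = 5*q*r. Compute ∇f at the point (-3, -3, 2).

∂f/∂p = 0
∂f/∂q = 5*r
∂f/∂r = 5*q
∇f = (0, 5*r, 5*q)
At (-3, -3, 2): (0, 10, -15).

(0, 10, -15)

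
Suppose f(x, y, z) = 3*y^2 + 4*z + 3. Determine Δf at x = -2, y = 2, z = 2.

∂²f/∂x² = 0
∂²f/∂y² = 6
∂²f/∂z² = 0
∇²f = 6
At (-2, 2, 2): 6.

6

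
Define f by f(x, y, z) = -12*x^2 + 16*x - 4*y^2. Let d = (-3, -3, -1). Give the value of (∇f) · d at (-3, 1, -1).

-240

∂f/∂x = -24*x + 16
∂f/∂y = -8*y
∂f/∂z = 0
∇f at (-3, 1, -1) = (88, -8, 0)
∇f · d = (88)(-3) + (-8)(-3) + (0)(-1) = -240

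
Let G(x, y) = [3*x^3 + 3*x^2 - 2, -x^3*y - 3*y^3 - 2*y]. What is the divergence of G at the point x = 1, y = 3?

∂G₁/∂x = 9*x^2 + 6*x
∂G₂/∂y = -x^3 - 9*y^2 - 2
∇·G = -x^3 + 9*x^2 + 6*x - 9*y^2 - 2
At (1, 3): -69.

-69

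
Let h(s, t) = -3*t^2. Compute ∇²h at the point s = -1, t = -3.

∂²h/∂s² = 0
∂²h/∂t² = -6
∇²h = -6
At (-1, -3): -6.

-6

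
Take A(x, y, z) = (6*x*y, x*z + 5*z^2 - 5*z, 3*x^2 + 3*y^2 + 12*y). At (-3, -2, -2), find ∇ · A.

∂A₁/∂x = 6*y
∂A₂/∂y = 0
∂A₃/∂z = 0
∇·A = 6*y
At (-3, -2, -2): -12.

-12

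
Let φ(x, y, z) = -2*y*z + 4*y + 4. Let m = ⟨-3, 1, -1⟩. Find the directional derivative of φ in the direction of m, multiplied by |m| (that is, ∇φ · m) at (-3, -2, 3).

-6

∂φ/∂x = 0
∂φ/∂y = -2*z + 4
∂φ/∂z = -2*y
∇φ at (-3, -2, 3) = (0, -2, 4)
∇φ · m = (0)(-3) + (-2)(1) + (4)(-1) = -6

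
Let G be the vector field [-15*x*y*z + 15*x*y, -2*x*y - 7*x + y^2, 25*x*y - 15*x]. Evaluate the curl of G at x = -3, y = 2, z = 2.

(-75, 55, -56)

(∇×G)₁ = ∂G₃/∂y − ∂G₂/∂z = 25*x
(∇×G)₂ = ∂G₁/∂z − ∂G₃/∂x = -15*x*y - 25*y + 15
(∇×G)₃ = ∂G₂/∂x − ∂G₁/∂y = 15*x*z - 15*x - 2*y - 7
∇×G = (25*x, -15*x*y - 25*y + 15, 15*x*z - 15*x - 2*y - 7)
At (-3, 2, 2): (-75, 55, -56).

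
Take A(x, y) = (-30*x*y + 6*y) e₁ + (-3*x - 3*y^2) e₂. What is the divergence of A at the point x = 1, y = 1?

∂A₁/∂x = -30*y
∂A₂/∂y = -6*y
∇·A = -36*y
At (1, 1): -36.

-36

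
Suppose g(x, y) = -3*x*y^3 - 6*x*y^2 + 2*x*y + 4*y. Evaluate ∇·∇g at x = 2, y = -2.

48

∂²g/∂x² = 0
∂²g/∂y² = -6*x*(3*y + 2)
∇²g = -18*x*y - 12*x
At (2, -2): 48.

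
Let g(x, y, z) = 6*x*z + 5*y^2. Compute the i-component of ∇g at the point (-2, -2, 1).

(∇g)_1 = ∂g/∂x = 6*z
At (-2, -2, 1): 6.

6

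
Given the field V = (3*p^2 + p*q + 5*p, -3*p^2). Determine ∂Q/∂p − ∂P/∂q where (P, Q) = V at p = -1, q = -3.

∂V₂/∂p = -6*p
∂V₁/∂q = p
Scalar curl = -7*p
At (-1, -3): 7.

7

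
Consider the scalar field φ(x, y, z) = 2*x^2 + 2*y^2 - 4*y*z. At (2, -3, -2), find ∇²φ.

∂²φ/∂x² = 4
∂²φ/∂y² = 4
∂²φ/∂z² = 0
∇²φ = 8
At (2, -3, -2): 8.

8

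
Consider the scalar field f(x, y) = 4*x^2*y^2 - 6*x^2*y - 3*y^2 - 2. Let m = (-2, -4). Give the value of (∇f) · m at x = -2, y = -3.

840

∂f/∂x = 8*x*y^2 - 12*x*y
∂f/∂y = 8*x^2*y - 6*x^2 - 6*y
∇f at (-2, -3) = (-216, -102)
∇f · m = (-216)(-2) + (-102)(-4) = 840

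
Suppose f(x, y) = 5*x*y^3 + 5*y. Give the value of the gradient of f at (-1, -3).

(-135, -130)

∂f/∂x = 5*y^3
∂f/∂y = 15*x*y^2 + 5
∇f = (5*y^3, 15*x*y^2 + 5)
At (-1, -3): (-135, -130).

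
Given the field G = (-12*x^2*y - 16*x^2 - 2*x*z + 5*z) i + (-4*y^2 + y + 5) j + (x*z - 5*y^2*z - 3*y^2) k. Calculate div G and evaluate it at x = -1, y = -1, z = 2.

∂G₁/∂x = -24*x*y - 32*x - 2*z
∂G₂/∂y = -8*y + 1
∂G₃/∂z = x - 5*y^2
∇·G = -24*x*y - 31*x - 5*y^2 - 8*y - 2*z + 1
At (-1, -1, 2): 7.

7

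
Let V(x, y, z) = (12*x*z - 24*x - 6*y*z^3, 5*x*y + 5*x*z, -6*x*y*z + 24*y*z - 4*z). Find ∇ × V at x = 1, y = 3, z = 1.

(13, -24, 26)

(∇×V)₁ = ∂V₃/∂y − ∂V₂/∂z = -6*x*z - 5*x + 24*z
(∇×V)₂ = ∂V₁/∂z − ∂V₃/∂x = 12*x - 18*y*z^2 + 6*y*z
(∇×V)₃ = ∂V₂/∂x − ∂V₁/∂y = 5*y + 6*z^3 + 5*z
∇×V = (-6*x*z - 5*x + 24*z, 12*x - 18*y*z^2 + 6*y*z, 5*y + 6*z^3 + 5*z)
At (1, 3, 1): (13, -24, 26).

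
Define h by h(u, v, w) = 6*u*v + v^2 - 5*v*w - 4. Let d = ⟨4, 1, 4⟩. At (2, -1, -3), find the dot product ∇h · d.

∂h/∂u = 6*v
∂h/∂v = 6*u + 2*v - 5*w
∂h/∂w = -5*v
∇h at (2, -1, -3) = (-6, 25, 5)
∇h · d = (-6)(4) + (25)(1) + (5)(4) = 21

21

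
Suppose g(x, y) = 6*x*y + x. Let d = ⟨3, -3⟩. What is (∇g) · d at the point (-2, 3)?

∂g/∂x = 6*y + 1
∂g/∂y = 6*x
∇g at (-2, 3) = (19, -12)
∇g · d = (19)(3) + (-12)(-3) = 93

93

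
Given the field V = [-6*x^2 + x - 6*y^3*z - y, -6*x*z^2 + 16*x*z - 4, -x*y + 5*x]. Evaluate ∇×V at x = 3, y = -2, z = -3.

(-159, 41, -317)

(∇×V)₁ = ∂V₃/∂y − ∂V₂/∂z = 12*x*z - 17*x
(∇×V)₂ = ∂V₁/∂z − ∂V₃/∂x = -6*y^3 + y - 5
(∇×V)₃ = ∂V₂/∂x − ∂V₁/∂y = 18*y^2*z - 6*z^2 + 16*z + 1
∇×V = (12*x*z - 17*x, -6*y^3 + y - 5, 18*y^2*z - 6*z^2 + 16*z + 1)
At (3, -2, -3): (-159, 41, -317).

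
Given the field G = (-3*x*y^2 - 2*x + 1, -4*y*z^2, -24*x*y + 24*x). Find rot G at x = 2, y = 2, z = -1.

(-64, 24, 24)

(∇×G)₁ = ∂G₃/∂y − ∂G₂/∂z = -24*x + 8*y*z
(∇×G)₂ = ∂G₁/∂z − ∂G₃/∂x = 24*y - 24
(∇×G)₃ = ∂G₂/∂x − ∂G₁/∂y = 6*x*y
∇×G = (-24*x + 8*y*z, 24*y - 24, 6*x*y)
At (2, 2, -1): (-64, 24, 24).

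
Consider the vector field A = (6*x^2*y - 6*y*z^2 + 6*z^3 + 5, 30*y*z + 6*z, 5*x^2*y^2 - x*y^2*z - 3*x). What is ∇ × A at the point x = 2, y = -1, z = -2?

(∇×A)₁ = ∂A₃/∂y − ∂A₂/∂z = 10*x^2*y - 2*x*y*z - 30*y - 6
(∇×A)₂ = ∂A₁/∂z − ∂A₃/∂x = -10*x*y^2 + y^2*z - 12*y*z + 18*z^2 + 3
(∇×A)₃ = ∂A₂/∂x − ∂A₁/∂y = -6*x^2 + 6*z^2
∇×A = (10*x^2*y - 2*x*y*z - 30*y - 6, -10*x*y^2 + y^2*z - 12*y*z + 18*z^2 + 3, -6*x^2 + 6*z^2)
At (2, -1, -2): (-24, 29, 0).

(-24, 29, 0)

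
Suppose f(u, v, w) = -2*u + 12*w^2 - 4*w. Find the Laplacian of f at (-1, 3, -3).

∂²f/∂u² = 0
∂²f/∂v² = 0
∂²f/∂w² = 24
∇²f = 24
At (-1, 3, -3): 24.

24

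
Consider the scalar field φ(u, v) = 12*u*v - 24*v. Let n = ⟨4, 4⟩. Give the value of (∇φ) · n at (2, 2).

96

∂φ/∂u = 12*v
∂φ/∂v = 12*u - 24
∇φ at (2, 2) = (24, 0)
∇φ · n = (24)(4) + (0)(4) = 96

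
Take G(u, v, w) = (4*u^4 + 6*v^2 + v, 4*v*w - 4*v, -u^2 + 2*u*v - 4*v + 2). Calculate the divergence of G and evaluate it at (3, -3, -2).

∂G₁/∂u = 16*u^3
∂G₂/∂v = 4*w - 4
∂G₃/∂w = 0
∇·G = 16*u^3 + 4*w - 4
At (3, -3, -2): 420.

420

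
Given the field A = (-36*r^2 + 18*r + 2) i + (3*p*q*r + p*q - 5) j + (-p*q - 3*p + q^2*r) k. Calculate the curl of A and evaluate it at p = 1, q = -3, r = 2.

(∇×A)₁ = ∂A₃/∂q − ∂A₂/∂r = -3*p*q - p + 2*q*r
(∇×A)₂ = ∂A₁/∂r − ∂A₃/∂p = q - 72*r + 21
(∇×A)₃ = ∂A₂/∂p − ∂A₁/∂q = 3*q*r + q
∇×A = (-3*p*q - p + 2*q*r, q - 72*r + 21, 3*q*r + q)
At (1, -3, 2): (-4, -126, -21).

(-4, -126, -21)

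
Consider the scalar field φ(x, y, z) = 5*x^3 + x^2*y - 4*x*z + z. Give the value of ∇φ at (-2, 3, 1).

(44, 4, 9)

∂φ/∂x = 15*x^2 + 2*x*y - 4*z
∂φ/∂y = x^2
∂φ/∂z = -4*x + 1
∇φ = (15*x^2 + 2*x*y - 4*z, x^2, -4*x + 1)
At (-2, 3, 1): (44, 4, 9).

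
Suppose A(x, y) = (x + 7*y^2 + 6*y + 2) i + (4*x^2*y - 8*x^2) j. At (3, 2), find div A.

∂A₁/∂x = 1
∂A₂/∂y = 4*x^2
∇·A = 4*x^2 + 1
At (3, 2): 37.

37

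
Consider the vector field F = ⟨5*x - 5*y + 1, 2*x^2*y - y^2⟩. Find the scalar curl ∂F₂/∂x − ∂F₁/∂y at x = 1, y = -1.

1

∂F₂/∂x = 4*x*y
∂F₁/∂y = -5
Scalar curl = 4*x*y + 5
At (1, -1): 1.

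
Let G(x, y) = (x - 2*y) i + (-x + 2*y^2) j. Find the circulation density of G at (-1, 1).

1

∂G₂/∂x = -1
∂G₁/∂y = -2
Scalar curl = 1
At (-1, 1): 1.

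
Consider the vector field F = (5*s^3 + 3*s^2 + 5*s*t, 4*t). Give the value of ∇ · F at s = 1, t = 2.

35

∂F₁/∂s = 15*s^2 + 6*s + 5*t
∂F₂/∂t = 4
∇·F = 15*s^2 + 6*s + 5*t + 4
At (1, 2): 35.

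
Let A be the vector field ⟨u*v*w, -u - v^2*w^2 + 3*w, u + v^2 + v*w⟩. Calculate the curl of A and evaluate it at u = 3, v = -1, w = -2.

(-11, -4, 5)

(∇×A)₁ = ∂A₃/∂v − ∂A₂/∂w = 2*v^2*w + 2*v + w - 3
(∇×A)₂ = ∂A₁/∂w − ∂A₃/∂u = u*v - 1
(∇×A)₃ = ∂A₂/∂u − ∂A₁/∂v = -u*w - 1
∇×A = (2*v^2*w + 2*v + w - 3, u*v - 1, -u*w - 1)
At (3, -1, -2): (-11, -4, 5).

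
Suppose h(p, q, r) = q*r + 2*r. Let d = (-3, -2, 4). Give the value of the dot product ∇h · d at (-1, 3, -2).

24

∂h/∂p = 0
∂h/∂q = r
∂h/∂r = q + 2
∇h at (-1, 3, -2) = (0, -2, 5)
∇h · d = (0)(-3) + (-2)(-2) + (5)(4) = 24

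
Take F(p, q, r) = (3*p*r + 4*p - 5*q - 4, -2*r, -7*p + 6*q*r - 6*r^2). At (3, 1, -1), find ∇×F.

(∇×F)₁ = ∂F₃/∂q − ∂F₂/∂r = 6*r + 2
(∇×F)₂ = ∂F₁/∂r − ∂F₃/∂p = 3*p + 7
(∇×F)₃ = ∂F₂/∂p − ∂F₁/∂q = 5
∇×F = (6*r + 2, 3*p + 7, 5)
At (3, 1, -1): (-4, 16, 5).

(-4, 16, 5)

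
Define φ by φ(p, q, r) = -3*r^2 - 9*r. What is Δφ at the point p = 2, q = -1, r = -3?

∂²φ/∂p² = 0
∂²φ/∂q² = 0
∂²φ/∂r² = -6
∇²φ = -6
At (2, -1, -3): -6.

-6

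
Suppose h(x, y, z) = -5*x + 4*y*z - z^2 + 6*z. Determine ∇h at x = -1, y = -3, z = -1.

(-5, -4, -4)

∂h/∂x = -5
∂h/∂y = 4*z
∂h/∂z = 4*y - 2*z + 6
∇h = (-5, 4*z, 4*y - 2*z + 6)
At (-1, -3, -1): (-5, -4, -4).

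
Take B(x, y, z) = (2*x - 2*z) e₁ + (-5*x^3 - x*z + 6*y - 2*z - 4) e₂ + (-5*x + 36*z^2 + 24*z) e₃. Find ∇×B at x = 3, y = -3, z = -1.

(∇×B)₁ = ∂B₃/∂y − ∂B₂/∂z = x + 2
(∇×B)₂ = ∂B₁/∂z − ∂B₃/∂x = 3
(∇×B)₃ = ∂B₂/∂x − ∂B₁/∂y = -15*x^2 - z
∇×B = (x + 2, 3, -15*x^2 - z)
At (3, -3, -1): (5, 3, -134).

(5, 3, -134)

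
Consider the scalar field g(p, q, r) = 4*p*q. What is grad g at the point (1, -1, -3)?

∂g/∂p = 4*q
∂g/∂q = 4*p
∂g/∂r = 0
∇g = (4*q, 4*p, 0)
At (1, -1, -3): (-4, 4, 0).

(-4, 4, 0)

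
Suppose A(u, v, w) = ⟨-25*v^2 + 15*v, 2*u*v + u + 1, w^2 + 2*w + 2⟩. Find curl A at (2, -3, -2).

(∇×A)₁ = ∂A₃/∂v − ∂A₂/∂w = 0
(∇×A)₂ = ∂A₁/∂w − ∂A₃/∂u = 0
(∇×A)₃ = ∂A₂/∂u − ∂A₁/∂v = 52*v - 14
∇×A = (0, 0, 52*v - 14)
At (2, -3, -2): (0, 0, -170).

(0, 0, -170)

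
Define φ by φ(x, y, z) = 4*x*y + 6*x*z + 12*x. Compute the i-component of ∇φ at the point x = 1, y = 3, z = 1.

30

(∇φ)_1 = ∂φ/∂x = 4*y + 6*z + 12
At (1, 3, 1): 30.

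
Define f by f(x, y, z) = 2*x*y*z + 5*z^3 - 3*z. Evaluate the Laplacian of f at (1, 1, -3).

-90

∂²f/∂x² = 0
∂²f/∂y² = 0
∂²f/∂z² = 30*z
∇²f = 30*z
At (1, 1, -3): -90.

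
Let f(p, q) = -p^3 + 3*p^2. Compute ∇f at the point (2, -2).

∂f/∂p = -3*p^2 + 6*p
∂f/∂q = 0
∇f = (-3*p^2 + 6*p, 0)
At (2, -2): (0, 0).

(0, 0)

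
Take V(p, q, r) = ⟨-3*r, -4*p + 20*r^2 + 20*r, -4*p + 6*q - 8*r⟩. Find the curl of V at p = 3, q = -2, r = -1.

(∇×V)₁ = ∂V₃/∂q − ∂V₂/∂r = -40*r - 14
(∇×V)₂ = ∂V₁/∂r − ∂V₃/∂p = 1
(∇×V)₃ = ∂V₂/∂p − ∂V₁/∂q = -4
∇×V = (-40*r - 14, 1, -4)
At (3, -2, -1): (26, 1, -4).

(26, 1, -4)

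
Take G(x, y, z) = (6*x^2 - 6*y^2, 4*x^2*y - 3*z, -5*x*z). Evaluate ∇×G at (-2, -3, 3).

(3, 15, 12)

(∇×G)₁ = ∂G₃/∂y − ∂G₂/∂z = 3
(∇×G)₂ = ∂G₁/∂z − ∂G₃/∂x = 5*z
(∇×G)₃ = ∂G₂/∂x − ∂G₁/∂y = 8*x*y + 12*y
∇×G = (3, 5*z, 8*x*y + 12*y)
At (-2, -3, 3): (3, 15, 12).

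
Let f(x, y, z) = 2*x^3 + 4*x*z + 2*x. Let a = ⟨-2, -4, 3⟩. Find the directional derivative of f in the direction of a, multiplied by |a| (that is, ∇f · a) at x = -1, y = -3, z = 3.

∂f/∂x = 6*x^2 + 4*z + 2
∂f/∂y = 0
∂f/∂z = 4*x
∇f at (-1, -3, 3) = (20, 0, -4)
∇f · a = (20)(-2) + (0)(-4) + (-4)(3) = -52

-52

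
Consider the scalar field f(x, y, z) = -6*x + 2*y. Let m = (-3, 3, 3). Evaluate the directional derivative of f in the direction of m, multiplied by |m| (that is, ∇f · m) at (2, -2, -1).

∂f/∂x = -6
∂f/∂y = 2
∂f/∂z = 0
∇f at (2, -2, -1) = (-6, 2, 0)
∇f · m = (-6)(-3) + (2)(3) + (0)(3) = 24

24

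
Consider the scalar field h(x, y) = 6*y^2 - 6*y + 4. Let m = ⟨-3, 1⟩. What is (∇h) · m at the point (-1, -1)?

∂h/∂x = 0
∂h/∂y = 12*y - 6
∇h at (-1, -1) = (0, -18)
∇h · m = (0)(-3) + (-18)(1) = -18

-18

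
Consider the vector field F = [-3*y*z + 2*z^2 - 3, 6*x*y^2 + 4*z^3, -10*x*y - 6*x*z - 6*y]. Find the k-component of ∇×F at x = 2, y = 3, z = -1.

(∇×F)_3 = ∂F₂/∂x − ∂F₁/∂y
= 6*y^2 − (-3*z)
= 6*y^2 + 3*z
At (2, 3, -1): 51.

51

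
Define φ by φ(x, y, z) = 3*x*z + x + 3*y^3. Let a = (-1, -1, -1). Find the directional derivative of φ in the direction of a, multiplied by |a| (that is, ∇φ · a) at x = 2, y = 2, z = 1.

∂φ/∂x = 3*z + 1
∂φ/∂y = 9*y^2
∂φ/∂z = 3*x
∇φ at (2, 2, 1) = (4, 36, 6)
∇φ · a = (4)(-1) + (36)(-1) + (6)(-1) = -46

-46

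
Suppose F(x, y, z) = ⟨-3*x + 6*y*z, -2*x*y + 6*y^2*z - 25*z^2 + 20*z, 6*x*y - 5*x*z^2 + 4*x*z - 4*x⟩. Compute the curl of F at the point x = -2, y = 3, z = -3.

(-236, 61, 12)

(∇×F)₁ = ∂F₃/∂y − ∂F₂/∂z = 6*x - 6*y^2 + 50*z - 20
(∇×F)₂ = ∂F₁/∂z − ∂F₃/∂x = 5*z^2 - 4*z + 4
(∇×F)₃ = ∂F₂/∂x − ∂F₁/∂y = -2*y - 6*z
∇×F = (6*x - 6*y^2 + 50*z - 20, 5*z^2 - 4*z + 4, -2*y - 6*z)
At (-2, 3, -3): (-236, 61, 12).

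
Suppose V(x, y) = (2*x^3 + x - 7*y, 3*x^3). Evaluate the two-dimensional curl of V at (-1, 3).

∂V₂/∂x = 9*x^2
∂V₁/∂y = -7
Scalar curl = 9*x^2 + 7
At (-1, 3): 16.

16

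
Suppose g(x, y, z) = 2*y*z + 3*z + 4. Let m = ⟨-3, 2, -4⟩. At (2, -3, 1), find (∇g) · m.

∂g/∂x = 0
∂g/∂y = 2*z
∂g/∂z = 2*y + 3
∇g at (2, -3, 1) = (0, 2, -3)
∇g · m = (0)(-3) + (2)(2) + (-3)(-4) = 16

16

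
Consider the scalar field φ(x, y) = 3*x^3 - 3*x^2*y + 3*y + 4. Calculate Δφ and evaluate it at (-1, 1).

-24

∂²φ/∂x² = 6*(3*x - y)
∂²φ/∂y² = 0
∇²φ = 18*x - 6*y
At (-1, 1): -24.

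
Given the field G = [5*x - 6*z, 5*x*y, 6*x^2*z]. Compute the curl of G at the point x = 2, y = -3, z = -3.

(∇×G)₁ = ∂G₃/∂y − ∂G₂/∂z = 0
(∇×G)₂ = ∂G₁/∂z − ∂G₃/∂x = -12*x*z - 6
(∇×G)₃ = ∂G₂/∂x − ∂G₁/∂y = 5*y
∇×G = (0, -12*x*z - 6, 5*y)
At (2, -3, -3): (0, 66, -15).

(0, 66, -15)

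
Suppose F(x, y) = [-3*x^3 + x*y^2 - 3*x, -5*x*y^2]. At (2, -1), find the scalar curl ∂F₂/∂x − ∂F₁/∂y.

∂F₂/∂x = -5*y^2
∂F₁/∂y = 2*x*y
Scalar curl = -2*x*y - 5*y^2
At (2, -1): -1.

-1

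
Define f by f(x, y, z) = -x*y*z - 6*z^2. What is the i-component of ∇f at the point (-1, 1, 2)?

-2

(∇f)_1 = ∂f/∂x = -y*z
At (-1, 1, 2): -2.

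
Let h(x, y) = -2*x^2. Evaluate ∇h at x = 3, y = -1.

(-12, 0)

∂h/∂x = -4*x
∂h/∂y = 0
∇h = (-4*x, 0)
At (3, -1): (-12, 0).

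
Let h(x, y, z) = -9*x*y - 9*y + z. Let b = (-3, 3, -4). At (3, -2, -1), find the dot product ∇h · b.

-166

∂h/∂x = -9*y
∂h/∂y = -9*x - 9
∂h/∂z = 1
∇h at (3, -2, -1) = (18, -36, 1)
∇h · b = (18)(-3) + (-36)(3) + (1)(-4) = -166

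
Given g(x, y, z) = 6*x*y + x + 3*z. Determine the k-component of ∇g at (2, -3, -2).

3

(∇g)_3 = ∂g/∂z = 3
At (2, -3, -2): 3.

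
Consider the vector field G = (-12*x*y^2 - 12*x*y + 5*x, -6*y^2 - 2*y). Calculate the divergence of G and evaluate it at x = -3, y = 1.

∂G₁/∂x = -12*y^2 - 12*y + 5
∂G₂/∂y = -12*y - 2
∇·G = -12*y^2 - 24*y + 3
At (-3, 1): -33.

-33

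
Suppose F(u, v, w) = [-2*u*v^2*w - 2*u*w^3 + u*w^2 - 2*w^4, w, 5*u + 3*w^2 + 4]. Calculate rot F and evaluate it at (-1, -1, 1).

(-1, -7, 4)

(∇×F)₁ = ∂F₃/∂v − ∂F₂/∂w = -1
(∇×F)₂ = ∂F₁/∂w − ∂F₃/∂u = -2*u*v^2 - 6*u*w^2 + 2*u*w - 8*w^3 - 5
(∇×F)₃ = ∂F₂/∂u − ∂F₁/∂v = 4*u*v*w
∇×F = (-1, -2*u*v^2 - 6*u*w^2 + 2*u*w - 8*w^3 - 5, 4*u*v*w)
At (-1, -1, 1): (-1, -7, 4).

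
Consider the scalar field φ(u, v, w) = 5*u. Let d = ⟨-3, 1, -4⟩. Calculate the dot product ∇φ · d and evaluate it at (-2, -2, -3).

∂φ/∂u = 5
∂φ/∂v = 0
∂φ/∂w = 0
∇φ at (-2, -2, -3) = (5, 0, 0)
∇φ · d = (5)(-3) + (0)(1) + (0)(-4) = -15

-15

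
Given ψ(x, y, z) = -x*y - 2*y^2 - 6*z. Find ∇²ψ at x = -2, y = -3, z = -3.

-4

∂²ψ/∂x² = 0
∂²ψ/∂y² = -4
∂²ψ/∂z² = 0
∇²ψ = -4
At (-2, -3, -3): -4.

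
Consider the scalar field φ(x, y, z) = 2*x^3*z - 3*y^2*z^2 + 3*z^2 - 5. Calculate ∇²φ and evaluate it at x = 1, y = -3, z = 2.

-48

∂²φ/∂x² = 12*x*z
∂²φ/∂y² = -6*z^2
∂²φ/∂z² = 6*(-y^2 + 1)
∇²φ = 12*x*z - 6*y^2 - 6*z^2 + 6
At (1, -3, 2): -48.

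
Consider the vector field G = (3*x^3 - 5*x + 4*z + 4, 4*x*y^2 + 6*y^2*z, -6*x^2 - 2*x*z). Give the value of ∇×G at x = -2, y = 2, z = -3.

(-24, -26, 16)

(∇×G)₁ = ∂G₃/∂y − ∂G₂/∂z = -6*y^2
(∇×G)₂ = ∂G₁/∂z − ∂G₃/∂x = 12*x + 2*z + 4
(∇×G)₃ = ∂G₂/∂x − ∂G₁/∂y = 4*y^2
∇×G = (-6*y^2, 12*x + 2*z + 4, 4*y^2)
At (-2, 2, -3): (-24, -26, 16).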